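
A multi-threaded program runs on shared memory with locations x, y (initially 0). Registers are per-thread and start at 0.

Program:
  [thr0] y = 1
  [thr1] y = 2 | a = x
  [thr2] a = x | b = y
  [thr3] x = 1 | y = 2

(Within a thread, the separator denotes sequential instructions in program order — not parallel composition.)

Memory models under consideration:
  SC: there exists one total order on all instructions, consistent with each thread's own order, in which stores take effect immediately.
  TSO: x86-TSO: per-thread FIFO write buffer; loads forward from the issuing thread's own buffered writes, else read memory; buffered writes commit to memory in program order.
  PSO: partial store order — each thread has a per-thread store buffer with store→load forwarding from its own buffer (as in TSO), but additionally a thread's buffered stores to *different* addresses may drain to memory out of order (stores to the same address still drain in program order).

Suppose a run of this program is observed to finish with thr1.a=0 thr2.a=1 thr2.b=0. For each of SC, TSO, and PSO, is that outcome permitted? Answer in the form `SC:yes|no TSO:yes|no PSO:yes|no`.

SC:no TSO:yes PSO:yes

outcome vector order: (thr1.a,thr2.a,thr2.b)
SC (11): (0,0,0); (0,0,1); (0,0,2); (0,1,1); (0,1,2); (1,0,0); (1,0,1); (1,0,2); (1,1,0); (1,1,1); (1,1,2)
TSO (12): (0,0,0); (0,0,1); (0,0,2); (0,1,0); (0,1,1); (0,1,2); (1,0,0); (1,0,1); (1,0,2); (1,1,0); (1,1,1); (1,1,2)
PSO (12): (0,0,0); (0,0,1); (0,0,2); (0,1,0); (0,1,1); (0,1,2); (1,0,0); (1,0,1); (1,0,2); (1,1,0); (1,1,1); (1,1,2)
target (0,1,0) ∈ {TSO,PSO}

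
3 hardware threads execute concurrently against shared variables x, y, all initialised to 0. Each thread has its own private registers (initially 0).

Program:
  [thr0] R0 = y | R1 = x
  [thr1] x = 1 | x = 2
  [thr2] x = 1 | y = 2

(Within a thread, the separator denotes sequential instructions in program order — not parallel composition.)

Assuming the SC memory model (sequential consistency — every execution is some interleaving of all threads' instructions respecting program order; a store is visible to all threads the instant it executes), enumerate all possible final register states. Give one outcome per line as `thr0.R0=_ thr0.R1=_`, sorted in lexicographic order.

thr0.R0=0 thr0.R1=0
thr0.R0=0 thr0.R1=1
thr0.R0=0 thr0.R1=2
thr0.R0=2 thr0.R1=1
thr0.R0=2 thr0.R1=2

outcome vector order: (thr0.R0,thr0.R1)
|SC outcomes| = 5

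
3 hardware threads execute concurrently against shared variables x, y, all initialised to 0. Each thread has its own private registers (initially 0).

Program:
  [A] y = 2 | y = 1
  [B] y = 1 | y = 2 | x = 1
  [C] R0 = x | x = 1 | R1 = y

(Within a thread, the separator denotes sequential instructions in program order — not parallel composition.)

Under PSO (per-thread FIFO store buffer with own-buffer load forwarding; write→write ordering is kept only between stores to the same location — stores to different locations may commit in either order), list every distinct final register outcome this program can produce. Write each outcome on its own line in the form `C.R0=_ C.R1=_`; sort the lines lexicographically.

C.R0=0 C.R1=0
C.R0=0 C.R1=1
C.R0=0 C.R1=2
C.R0=1 C.R1=0
C.R0=1 C.R1=1
C.R0=1 C.R1=2

outcome vector order: (C.R0,C.R1)
|PSO outcomes| = 6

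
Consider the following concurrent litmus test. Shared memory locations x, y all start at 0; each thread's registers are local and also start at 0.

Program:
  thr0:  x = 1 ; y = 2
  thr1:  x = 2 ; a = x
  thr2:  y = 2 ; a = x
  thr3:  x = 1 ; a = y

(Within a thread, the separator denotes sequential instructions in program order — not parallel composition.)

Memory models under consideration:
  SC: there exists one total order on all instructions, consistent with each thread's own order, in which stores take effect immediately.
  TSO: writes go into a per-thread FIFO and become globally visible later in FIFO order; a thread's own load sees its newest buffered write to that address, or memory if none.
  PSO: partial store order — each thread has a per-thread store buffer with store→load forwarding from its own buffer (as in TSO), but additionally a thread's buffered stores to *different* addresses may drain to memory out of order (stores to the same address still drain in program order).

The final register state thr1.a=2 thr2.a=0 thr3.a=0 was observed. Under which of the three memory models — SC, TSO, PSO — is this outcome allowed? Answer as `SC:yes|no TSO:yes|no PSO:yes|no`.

SC:no TSO:yes PSO:yes

outcome vector order: (thr1.a,thr2.a,thr3.a)
SC: 10 outcomes — {(1,0,2); (1,1,0); (1,1,2); (1,2,0); (1,2,2); (2,0,2); (2,1,0); (2,1,2); (2,2,0); (2,2,2)}
TSO: 12 outcomes — {(1,0,0); (1,0,2); (1,1,0); (1,1,2); (1,2,0); (1,2,2); (2,0,0); (2,0,2); (2,1,0); (2,1,2); (2,2,0); (2,2,2)}
PSO: 12 outcomes — {(1,0,0); (1,0,2); (1,1,0); (1,1,2); (1,2,0); (1,2,2); (2,0,0); (2,0,2); (2,1,0); (2,1,2); (2,2,0); (2,2,2)}
target (2,0,0) ∈ {TSO,PSO}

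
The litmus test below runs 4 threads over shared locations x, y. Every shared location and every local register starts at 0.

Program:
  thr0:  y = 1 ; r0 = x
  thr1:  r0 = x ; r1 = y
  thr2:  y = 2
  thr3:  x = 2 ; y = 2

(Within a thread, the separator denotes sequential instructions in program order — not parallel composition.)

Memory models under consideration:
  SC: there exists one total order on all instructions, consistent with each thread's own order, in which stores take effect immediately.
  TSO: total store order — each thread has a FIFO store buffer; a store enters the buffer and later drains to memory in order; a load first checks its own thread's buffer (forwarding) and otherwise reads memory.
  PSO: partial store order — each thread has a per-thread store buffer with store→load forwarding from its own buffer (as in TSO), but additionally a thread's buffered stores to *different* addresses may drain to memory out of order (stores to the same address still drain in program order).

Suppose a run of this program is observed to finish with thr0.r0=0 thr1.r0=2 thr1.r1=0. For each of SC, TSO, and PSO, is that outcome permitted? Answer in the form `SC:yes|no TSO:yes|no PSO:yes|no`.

outcome vector order: (thr0.r0,thr1.r0,thr1.r1)
under SC → 0/0/0; 0/0/1; 0/0/2; 0/2/1; 0/2/2; 2/0/0; 2/0/1; 2/0/2; 2/2/0; 2/2/1; 2/2/2
under TSO → 0/0/0; 0/0/1; 0/0/2; 0/2/0; 0/2/1; 0/2/2; 2/0/0; 2/0/1; 2/0/2; 2/2/0; 2/2/1; 2/2/2
under PSO → 0/0/0; 0/0/1; 0/0/2; 0/2/0; 0/2/1; 0/2/2; 2/0/0; 2/0/1; 2/0/2; 2/2/0; 2/2/1; 2/2/2
target 0/2/0 ∈ {TSO,PSO}

SC:no TSO:yes PSO:yes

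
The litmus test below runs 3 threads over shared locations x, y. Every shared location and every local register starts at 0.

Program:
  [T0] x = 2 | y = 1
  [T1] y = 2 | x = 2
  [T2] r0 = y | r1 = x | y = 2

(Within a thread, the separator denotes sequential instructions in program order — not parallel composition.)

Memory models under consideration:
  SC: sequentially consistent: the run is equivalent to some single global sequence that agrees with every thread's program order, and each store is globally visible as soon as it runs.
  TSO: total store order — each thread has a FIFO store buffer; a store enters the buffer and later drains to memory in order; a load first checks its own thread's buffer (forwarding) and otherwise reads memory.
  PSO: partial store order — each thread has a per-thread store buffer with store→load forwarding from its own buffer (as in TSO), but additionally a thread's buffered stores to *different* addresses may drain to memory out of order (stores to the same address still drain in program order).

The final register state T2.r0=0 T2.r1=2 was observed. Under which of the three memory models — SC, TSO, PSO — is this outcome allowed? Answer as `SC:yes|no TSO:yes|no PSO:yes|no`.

outcome vector order: (T2.r0,T2.r1)
SC: 5 outcomes — {0/0 0/2 1/2 2/0 2/2}
TSO: 5 outcomes — {0/0 0/2 1/2 2/0 2/2}
PSO: 6 outcomes — {0/0 0/2 1/0 1/2 2/0 2/2}
target 0/2 ∈ {SC,TSO,PSO}

SC:yes TSO:yes PSO:yes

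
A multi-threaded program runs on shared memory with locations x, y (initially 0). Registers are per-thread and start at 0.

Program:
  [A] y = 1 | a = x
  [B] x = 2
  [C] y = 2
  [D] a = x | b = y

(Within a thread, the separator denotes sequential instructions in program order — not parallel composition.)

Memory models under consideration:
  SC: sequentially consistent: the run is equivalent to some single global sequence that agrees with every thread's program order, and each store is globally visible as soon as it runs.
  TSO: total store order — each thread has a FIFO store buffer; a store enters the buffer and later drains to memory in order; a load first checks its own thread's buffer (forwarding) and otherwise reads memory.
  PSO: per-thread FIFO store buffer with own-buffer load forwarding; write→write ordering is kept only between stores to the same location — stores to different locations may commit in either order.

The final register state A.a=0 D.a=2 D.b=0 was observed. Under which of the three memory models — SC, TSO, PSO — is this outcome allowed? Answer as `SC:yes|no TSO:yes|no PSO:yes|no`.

outcome vector order: (A.a,D.a,D.b)
SC: 11 outcomes — {<0 0 0>, <0 0 1>, <0 0 2>, <0 2 1>, <0 2 2>, <2 0 0>, <2 0 1>, <2 0 2>, <2 2 0>, <2 2 1>, <2 2 2>}
TSO: 12 outcomes — {<0 0 0>, <0 0 1>, <0 0 2>, <0 2 0>, <0 2 1>, <0 2 2>, <2 0 0>, <2 0 1>, <2 0 2>, <2 2 0>, <2 2 1>, <2 2 2>}
PSO: 12 outcomes — {<0 0 0>, <0 0 1>, <0 0 2>, <0 2 0>, <0 2 1>, <0 2 2>, <2 0 0>, <2 0 1>, <2 0 2>, <2 2 0>, <2 2 1>, <2 2 2>}
target <0 2 0> ∈ {TSO,PSO}

SC:no TSO:yes PSO:yes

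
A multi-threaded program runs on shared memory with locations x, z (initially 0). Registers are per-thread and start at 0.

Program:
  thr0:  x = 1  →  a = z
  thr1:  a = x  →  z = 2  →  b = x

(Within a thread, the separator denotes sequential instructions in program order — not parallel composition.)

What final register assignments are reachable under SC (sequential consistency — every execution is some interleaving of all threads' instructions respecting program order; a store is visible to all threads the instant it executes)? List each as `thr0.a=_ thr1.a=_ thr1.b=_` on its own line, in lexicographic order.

outcome vector order: (thr0.a,thr1.a,thr1.b)
|SC outcomes| = 5

thr0.a=0 thr1.a=0 thr1.b=1
thr0.a=0 thr1.a=1 thr1.b=1
thr0.a=2 thr1.a=0 thr1.b=0
thr0.a=2 thr1.a=0 thr1.b=1
thr0.a=2 thr1.a=1 thr1.b=1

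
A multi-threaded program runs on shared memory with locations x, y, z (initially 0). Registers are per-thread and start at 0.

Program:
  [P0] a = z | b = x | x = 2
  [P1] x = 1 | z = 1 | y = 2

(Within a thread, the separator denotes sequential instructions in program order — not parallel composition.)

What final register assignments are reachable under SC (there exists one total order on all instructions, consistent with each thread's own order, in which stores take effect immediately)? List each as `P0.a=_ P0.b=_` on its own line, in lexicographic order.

outcome vector order: (P0.a,P0.b)
|SC outcomes| = 3

P0.a=0 P0.b=0
P0.a=0 P0.b=1
P0.a=1 P0.b=1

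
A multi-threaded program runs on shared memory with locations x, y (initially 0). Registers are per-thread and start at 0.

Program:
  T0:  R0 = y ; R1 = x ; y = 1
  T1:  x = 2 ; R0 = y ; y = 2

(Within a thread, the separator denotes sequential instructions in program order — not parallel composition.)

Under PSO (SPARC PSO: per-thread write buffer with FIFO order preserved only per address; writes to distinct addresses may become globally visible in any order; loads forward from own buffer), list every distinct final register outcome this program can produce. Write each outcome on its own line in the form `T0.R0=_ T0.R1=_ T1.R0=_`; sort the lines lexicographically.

outcome vector order: (T0.R0,T0.R1,T1.R0)
|PSO outcomes| = 6

T0.R0=0 T0.R1=0 T1.R0=0
T0.R0=0 T0.R1=0 T1.R0=1
T0.R0=0 T0.R1=2 T1.R0=0
T0.R0=0 T0.R1=2 T1.R0=1
T0.R0=2 T0.R1=0 T1.R0=0
T0.R0=2 T0.R1=2 T1.R0=0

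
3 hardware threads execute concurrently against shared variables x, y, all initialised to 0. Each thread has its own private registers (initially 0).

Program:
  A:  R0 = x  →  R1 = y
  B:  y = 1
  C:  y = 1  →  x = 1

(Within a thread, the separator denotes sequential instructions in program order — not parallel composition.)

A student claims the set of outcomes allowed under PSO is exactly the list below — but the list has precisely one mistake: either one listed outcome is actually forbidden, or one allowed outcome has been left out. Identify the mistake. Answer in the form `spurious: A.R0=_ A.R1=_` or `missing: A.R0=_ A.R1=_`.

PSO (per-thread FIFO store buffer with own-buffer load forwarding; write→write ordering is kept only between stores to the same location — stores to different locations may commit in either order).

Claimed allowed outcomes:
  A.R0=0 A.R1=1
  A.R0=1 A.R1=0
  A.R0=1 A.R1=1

outcome vector order: (A.R0,A.R1)
PSO: 4 outcomes — {(0,0), (0,1), (1,0), (1,1)}
PSO∖claimed = {(0,0)}

missing: A.R0=0 A.R1=0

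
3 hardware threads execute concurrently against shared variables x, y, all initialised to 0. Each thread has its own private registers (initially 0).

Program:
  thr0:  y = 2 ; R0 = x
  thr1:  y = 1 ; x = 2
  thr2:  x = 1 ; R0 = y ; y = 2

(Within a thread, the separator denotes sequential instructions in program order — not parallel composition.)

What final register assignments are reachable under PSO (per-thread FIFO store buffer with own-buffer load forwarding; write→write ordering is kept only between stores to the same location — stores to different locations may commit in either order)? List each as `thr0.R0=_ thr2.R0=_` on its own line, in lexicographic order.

thr0.R0=0 thr2.R0=0
thr0.R0=0 thr2.R0=1
thr0.R0=0 thr2.R0=2
thr0.R0=1 thr2.R0=0
thr0.R0=1 thr2.R0=1
thr0.R0=1 thr2.R0=2
thr0.R0=2 thr2.R0=0
thr0.R0=2 thr2.R0=1
thr0.R0=2 thr2.R0=2

outcome vector order: (thr0.R0,thr2.R0)
|PSO outcomes| = 9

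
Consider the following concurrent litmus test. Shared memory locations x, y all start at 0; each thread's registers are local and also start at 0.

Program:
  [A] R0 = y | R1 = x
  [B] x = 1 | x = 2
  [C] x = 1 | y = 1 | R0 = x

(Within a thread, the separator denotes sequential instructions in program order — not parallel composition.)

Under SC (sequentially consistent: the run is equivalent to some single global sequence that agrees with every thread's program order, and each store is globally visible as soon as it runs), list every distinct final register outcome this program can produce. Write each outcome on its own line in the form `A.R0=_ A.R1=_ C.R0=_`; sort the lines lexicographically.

outcome vector order: (A.R0,A.R1,C.R0)
|SC outcomes| = 10

A.R0=0 A.R1=0 C.R0=1
A.R0=0 A.R1=0 C.R0=2
A.R0=0 A.R1=1 C.R0=1
A.R0=0 A.R1=1 C.R0=2
A.R0=0 A.R1=2 C.R0=1
A.R0=0 A.R1=2 C.R0=2
A.R0=1 A.R1=1 C.R0=1
A.R0=1 A.R1=1 C.R0=2
A.R0=1 A.R1=2 C.R0=1
A.R0=1 A.R1=2 C.R0=2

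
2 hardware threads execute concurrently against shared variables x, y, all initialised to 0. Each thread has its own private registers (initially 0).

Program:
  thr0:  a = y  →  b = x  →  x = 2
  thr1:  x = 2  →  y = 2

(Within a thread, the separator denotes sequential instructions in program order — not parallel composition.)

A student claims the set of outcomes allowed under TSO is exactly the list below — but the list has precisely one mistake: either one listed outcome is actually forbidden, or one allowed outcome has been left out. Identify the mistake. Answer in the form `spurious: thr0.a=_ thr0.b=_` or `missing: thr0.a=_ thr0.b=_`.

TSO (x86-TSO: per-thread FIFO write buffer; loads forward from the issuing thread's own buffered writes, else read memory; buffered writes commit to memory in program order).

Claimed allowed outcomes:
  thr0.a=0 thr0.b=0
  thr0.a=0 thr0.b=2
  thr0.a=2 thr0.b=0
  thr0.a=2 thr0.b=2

spurious: thr0.a=2 thr0.b=0

outcome vector order: (thr0.a,thr0.b)
TSO: 3 outcomes — {<0 0> <0 2> <2 2>}
claimed∖TSO = {<2 0>}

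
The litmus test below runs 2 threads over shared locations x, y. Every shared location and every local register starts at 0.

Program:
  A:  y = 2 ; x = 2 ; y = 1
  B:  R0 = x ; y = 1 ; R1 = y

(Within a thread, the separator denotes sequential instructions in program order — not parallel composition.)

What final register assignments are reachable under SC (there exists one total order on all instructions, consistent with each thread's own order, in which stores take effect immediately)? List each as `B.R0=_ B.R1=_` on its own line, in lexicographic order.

B.R0=0 B.R1=1
B.R0=0 B.R1=2
B.R0=2 B.R1=1

outcome vector order: (B.R0,B.R1)
|SC outcomes| = 3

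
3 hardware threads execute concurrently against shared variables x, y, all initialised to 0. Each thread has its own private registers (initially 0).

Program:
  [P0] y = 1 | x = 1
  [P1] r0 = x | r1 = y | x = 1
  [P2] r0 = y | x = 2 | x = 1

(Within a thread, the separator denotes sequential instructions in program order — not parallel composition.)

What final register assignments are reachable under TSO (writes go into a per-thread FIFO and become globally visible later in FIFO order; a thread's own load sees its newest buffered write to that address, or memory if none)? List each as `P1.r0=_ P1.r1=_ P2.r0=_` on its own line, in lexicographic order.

P1.r0=0 P1.r1=0 P2.r0=0
P1.r0=0 P1.r1=0 P2.r0=1
P1.r0=0 P1.r1=1 P2.r0=0
P1.r0=0 P1.r1=1 P2.r0=1
P1.r0=1 P1.r1=0 P2.r0=0
P1.r0=1 P1.r1=1 P2.r0=0
P1.r0=1 P1.r1=1 P2.r0=1
P1.r0=2 P1.r1=0 P2.r0=0
P1.r0=2 P1.r1=1 P2.r0=0
P1.r0=2 P1.r1=1 P2.r0=1

outcome vector order: (P1.r0,P1.r1,P2.r0)
|TSO outcomes| = 10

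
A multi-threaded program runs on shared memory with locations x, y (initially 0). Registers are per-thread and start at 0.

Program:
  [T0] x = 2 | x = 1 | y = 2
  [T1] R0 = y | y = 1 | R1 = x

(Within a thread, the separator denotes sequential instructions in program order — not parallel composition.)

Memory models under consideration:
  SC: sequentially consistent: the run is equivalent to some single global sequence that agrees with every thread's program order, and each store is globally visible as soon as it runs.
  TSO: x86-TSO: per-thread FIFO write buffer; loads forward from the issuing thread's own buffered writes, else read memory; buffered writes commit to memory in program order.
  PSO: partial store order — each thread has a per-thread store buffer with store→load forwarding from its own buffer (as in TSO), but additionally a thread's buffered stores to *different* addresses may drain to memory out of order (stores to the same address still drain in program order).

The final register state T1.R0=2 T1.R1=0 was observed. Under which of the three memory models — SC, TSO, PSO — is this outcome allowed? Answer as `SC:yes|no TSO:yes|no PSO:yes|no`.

SC:no TSO:no PSO:yes

outcome vector order: (T1.R0,T1.R1)
SC (4): 0/0, 0/1, 0/2, 2/1
TSO (4): 0/0, 0/1, 0/2, 2/1
PSO (6): 0/0, 0/1, 0/2, 2/0, 2/1, 2/2
target 2/0 ∈ {PSO}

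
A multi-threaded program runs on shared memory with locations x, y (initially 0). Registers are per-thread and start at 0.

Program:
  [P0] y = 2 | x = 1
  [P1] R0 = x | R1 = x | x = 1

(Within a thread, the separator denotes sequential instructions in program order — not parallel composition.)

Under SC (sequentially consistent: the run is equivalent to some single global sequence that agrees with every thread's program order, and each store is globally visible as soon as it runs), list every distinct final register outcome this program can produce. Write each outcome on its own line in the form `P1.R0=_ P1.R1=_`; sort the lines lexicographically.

P1.R0=0 P1.R1=0
P1.R0=0 P1.R1=1
P1.R0=1 P1.R1=1

outcome vector order: (P1.R0,P1.R1)
|SC outcomes| = 3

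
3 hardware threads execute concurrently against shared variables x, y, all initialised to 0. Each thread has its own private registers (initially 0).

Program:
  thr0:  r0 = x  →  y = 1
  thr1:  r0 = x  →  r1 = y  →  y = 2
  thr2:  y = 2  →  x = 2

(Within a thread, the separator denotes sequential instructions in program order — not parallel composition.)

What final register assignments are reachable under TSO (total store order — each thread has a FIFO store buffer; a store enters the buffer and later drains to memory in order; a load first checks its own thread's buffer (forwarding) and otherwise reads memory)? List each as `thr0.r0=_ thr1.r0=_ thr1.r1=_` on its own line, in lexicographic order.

thr0.r0=0 thr1.r0=0 thr1.r1=0
thr0.r0=0 thr1.r0=0 thr1.r1=1
thr0.r0=0 thr1.r0=0 thr1.r1=2
thr0.r0=0 thr1.r0=2 thr1.r1=1
thr0.r0=0 thr1.r0=2 thr1.r1=2
thr0.r0=2 thr1.r0=0 thr1.r1=0
thr0.r0=2 thr1.r0=0 thr1.r1=1
thr0.r0=2 thr1.r0=0 thr1.r1=2
thr0.r0=2 thr1.r0=2 thr1.r1=1
thr0.r0=2 thr1.r0=2 thr1.r1=2

outcome vector order: (thr0.r0,thr1.r0,thr1.r1)
|TSO outcomes| = 10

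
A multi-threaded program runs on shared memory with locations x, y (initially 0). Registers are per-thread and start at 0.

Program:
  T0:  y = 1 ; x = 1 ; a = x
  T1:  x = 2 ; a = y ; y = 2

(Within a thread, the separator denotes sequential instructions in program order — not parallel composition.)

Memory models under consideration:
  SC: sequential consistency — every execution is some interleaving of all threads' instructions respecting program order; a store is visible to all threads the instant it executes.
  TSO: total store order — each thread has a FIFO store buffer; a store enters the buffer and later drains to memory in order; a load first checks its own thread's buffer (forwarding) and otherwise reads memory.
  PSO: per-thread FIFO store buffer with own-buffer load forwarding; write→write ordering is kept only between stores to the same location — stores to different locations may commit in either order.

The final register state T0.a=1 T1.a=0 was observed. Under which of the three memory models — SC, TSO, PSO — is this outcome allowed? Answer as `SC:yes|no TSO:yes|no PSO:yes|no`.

SC:yes TSO:yes PSO:yes

outcome vector order: (T0.a,T1.a)
SC (3): 10 11 21
TSO (4): 10 11 20 21
PSO (4): 10 11 20 21
target 10 ∈ {SC,TSO,PSO}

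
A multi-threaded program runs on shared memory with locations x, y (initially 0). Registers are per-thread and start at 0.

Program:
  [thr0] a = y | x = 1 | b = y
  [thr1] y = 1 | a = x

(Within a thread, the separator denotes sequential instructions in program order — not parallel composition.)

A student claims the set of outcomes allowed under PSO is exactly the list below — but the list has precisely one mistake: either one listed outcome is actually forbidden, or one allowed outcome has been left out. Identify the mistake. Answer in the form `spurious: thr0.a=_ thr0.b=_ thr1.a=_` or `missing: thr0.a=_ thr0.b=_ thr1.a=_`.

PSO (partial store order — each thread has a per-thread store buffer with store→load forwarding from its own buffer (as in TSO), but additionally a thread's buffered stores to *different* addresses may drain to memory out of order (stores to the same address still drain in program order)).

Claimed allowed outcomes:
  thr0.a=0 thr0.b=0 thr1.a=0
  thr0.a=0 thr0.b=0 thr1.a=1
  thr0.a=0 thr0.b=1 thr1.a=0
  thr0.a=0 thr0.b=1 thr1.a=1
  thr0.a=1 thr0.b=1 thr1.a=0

missing: thr0.a=1 thr0.b=1 thr1.a=1

outcome vector order: (thr0.a,thr0.b,thr1.a)
PSO: 6 outcomes — {0/0/0; 0/0/1; 0/1/0; 0/1/1; 1/1/0; 1/1/1}
PSO∖claimed = {1/1/1}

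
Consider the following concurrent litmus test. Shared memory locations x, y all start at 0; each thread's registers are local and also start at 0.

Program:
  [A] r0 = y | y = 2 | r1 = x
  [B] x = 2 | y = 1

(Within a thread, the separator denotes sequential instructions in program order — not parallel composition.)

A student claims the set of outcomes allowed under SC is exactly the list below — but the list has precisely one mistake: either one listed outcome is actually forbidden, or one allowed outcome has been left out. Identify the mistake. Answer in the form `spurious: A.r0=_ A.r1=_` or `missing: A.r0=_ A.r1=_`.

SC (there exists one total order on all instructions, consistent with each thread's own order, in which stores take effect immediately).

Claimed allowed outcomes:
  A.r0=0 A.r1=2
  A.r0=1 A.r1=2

outcome vector order: (A.r0,A.r1)
under SC → <0 0>, <0 2>, <1 2>
SC∖claimed = {<0 0>}

missing: A.r0=0 A.r1=0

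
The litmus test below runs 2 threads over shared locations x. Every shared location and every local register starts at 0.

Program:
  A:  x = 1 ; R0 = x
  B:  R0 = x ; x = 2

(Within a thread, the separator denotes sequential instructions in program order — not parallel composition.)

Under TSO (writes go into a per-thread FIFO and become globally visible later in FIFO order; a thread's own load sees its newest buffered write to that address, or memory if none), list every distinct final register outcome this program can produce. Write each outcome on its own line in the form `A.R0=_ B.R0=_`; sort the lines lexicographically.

A.R0=1 B.R0=0
A.R0=1 B.R0=1
A.R0=2 B.R0=0
A.R0=2 B.R0=1

outcome vector order: (A.R0,B.R0)
|TSO outcomes| = 4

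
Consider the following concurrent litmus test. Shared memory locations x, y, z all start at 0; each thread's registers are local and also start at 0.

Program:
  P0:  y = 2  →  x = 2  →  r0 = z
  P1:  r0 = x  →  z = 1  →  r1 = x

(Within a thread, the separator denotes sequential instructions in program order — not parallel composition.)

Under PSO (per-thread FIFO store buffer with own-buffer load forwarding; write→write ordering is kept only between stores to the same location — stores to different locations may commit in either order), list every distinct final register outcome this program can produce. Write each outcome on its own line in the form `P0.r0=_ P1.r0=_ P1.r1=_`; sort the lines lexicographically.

P0.r0=0 P1.r0=0 P1.r1=0
P0.r0=0 P1.r0=0 P1.r1=2
P0.r0=0 P1.r0=2 P1.r1=2
P0.r0=1 P1.r0=0 P1.r1=0
P0.r0=1 P1.r0=0 P1.r1=2
P0.r0=1 P1.r0=2 P1.r1=2

outcome vector order: (P0.r0,P1.r0,P1.r1)
|PSO outcomes| = 6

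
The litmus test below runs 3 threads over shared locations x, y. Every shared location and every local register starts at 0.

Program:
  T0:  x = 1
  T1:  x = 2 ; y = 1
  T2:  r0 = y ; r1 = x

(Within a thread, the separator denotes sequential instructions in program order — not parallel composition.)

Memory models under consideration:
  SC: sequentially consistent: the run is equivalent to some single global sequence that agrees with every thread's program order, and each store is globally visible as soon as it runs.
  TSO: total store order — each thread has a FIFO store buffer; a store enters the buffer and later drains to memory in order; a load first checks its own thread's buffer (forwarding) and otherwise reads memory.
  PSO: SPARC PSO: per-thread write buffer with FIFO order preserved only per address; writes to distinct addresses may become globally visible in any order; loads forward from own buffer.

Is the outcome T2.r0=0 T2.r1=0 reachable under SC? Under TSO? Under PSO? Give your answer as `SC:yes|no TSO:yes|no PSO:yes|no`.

outcome vector order: (T2.r0,T2.r1)
SC: 5 outcomes — {(0,0); (0,1); (0,2); (1,1); (1,2)}
TSO: 5 outcomes — {(0,0); (0,1); (0,2); (1,1); (1,2)}
PSO: 6 outcomes — {(0,0); (0,1); (0,2); (1,0); (1,1); (1,2)}
target (0,0) ∈ {SC,TSO,PSO}

SC:yes TSO:yes PSO:yes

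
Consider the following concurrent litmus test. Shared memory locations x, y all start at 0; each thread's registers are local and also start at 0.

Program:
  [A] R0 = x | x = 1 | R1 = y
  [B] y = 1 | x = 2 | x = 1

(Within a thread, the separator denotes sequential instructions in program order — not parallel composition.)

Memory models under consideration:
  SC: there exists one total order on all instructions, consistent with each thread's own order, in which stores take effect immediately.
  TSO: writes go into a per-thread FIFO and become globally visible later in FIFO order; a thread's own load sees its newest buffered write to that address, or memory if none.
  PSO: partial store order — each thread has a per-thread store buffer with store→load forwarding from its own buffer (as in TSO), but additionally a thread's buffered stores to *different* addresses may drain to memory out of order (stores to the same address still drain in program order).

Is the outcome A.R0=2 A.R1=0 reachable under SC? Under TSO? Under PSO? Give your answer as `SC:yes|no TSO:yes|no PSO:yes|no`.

SC:no TSO:no PSO:yes

outcome vector order: (A.R0,A.R1)
under SC → <0 0>; <0 1>; <1 1>; <2 1>
under TSO → <0 0>; <0 1>; <1 1>; <2 1>
under PSO → <0 0>; <0 1>; <1 0>; <1 1>; <2 0>; <2 1>
target <2 0> ∈ {PSO}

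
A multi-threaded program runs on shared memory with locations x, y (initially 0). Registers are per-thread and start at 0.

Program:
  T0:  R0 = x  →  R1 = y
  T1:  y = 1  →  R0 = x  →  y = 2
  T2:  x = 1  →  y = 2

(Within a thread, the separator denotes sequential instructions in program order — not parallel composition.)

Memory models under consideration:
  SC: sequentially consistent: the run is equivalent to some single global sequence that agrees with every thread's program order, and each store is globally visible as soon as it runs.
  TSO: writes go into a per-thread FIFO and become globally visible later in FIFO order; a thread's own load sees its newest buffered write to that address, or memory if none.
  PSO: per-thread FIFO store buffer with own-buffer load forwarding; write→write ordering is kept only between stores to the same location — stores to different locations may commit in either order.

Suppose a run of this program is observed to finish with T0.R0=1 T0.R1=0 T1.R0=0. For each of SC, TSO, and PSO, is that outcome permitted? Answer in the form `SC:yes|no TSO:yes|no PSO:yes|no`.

SC:no TSO:yes PSO:yes

outcome vector order: (T0.R0,T0.R1,T1.R0)
under SC → 0/0/0, 0/0/1, 0/1/0, 0/1/1, 0/2/0, 0/2/1, 1/0/1, 1/1/0, 1/1/1, 1/2/0, 1/2/1
under TSO → 0/0/0, 0/0/1, 0/1/0, 0/1/1, 0/2/0, 0/2/1, 1/0/0, 1/0/1, 1/1/0, 1/1/1, 1/2/0, 1/2/1
under PSO → 0/0/0, 0/0/1, 0/1/0, 0/1/1, 0/2/0, 0/2/1, 1/0/0, 1/0/1, 1/1/0, 1/1/1, 1/2/0, 1/2/1
target 1/0/0 ∈ {TSO,PSO}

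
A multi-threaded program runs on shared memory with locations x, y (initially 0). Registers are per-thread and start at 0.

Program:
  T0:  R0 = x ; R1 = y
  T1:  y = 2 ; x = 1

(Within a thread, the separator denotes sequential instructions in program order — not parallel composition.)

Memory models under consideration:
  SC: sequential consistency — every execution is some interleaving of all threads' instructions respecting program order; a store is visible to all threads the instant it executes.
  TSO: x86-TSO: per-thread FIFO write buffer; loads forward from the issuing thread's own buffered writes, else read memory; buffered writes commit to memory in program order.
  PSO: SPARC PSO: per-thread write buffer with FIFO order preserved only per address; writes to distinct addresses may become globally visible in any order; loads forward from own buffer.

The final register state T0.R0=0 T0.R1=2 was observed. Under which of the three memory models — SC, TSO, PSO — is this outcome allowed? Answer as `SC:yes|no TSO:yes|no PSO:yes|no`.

outcome vector order: (T0.R0,T0.R1)
under SC → 0/0; 0/2; 1/2
under TSO → 0/0; 0/2; 1/2
under PSO → 0/0; 0/2; 1/0; 1/2
target 0/2 ∈ {SC,TSO,PSO}

SC:yes TSO:yes PSO:yes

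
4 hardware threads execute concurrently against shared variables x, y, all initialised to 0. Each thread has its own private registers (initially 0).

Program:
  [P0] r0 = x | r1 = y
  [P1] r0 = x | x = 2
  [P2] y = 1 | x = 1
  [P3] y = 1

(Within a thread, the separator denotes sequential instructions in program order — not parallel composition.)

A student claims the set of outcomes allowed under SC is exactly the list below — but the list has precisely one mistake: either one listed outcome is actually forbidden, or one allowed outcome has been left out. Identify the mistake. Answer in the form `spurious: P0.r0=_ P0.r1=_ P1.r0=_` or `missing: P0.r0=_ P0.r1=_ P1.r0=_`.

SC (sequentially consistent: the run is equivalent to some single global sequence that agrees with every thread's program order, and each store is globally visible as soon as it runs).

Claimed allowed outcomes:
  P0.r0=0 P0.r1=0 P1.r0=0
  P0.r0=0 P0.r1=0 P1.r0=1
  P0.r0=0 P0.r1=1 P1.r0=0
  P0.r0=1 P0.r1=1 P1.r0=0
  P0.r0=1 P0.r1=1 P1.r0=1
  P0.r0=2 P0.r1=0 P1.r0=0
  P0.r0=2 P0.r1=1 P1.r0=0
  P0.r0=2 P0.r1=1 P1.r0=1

missing: P0.r0=0 P0.r1=1 P1.r0=1

outcome vector order: (P0.r0,P0.r1,P1.r0)
SC: 9 outcomes — {0/0/0; 0/0/1; 0/1/0; 0/1/1; 1/1/0; 1/1/1; 2/0/0; 2/1/0; 2/1/1}
SC∖claimed = {0/1/1}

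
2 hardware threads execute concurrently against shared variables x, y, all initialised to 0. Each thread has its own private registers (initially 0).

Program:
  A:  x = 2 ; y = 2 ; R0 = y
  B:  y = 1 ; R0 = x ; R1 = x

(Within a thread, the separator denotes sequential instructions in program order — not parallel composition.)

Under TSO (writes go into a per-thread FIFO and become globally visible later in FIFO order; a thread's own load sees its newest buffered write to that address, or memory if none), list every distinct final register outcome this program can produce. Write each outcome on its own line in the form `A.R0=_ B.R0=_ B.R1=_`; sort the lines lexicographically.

outcome vector order: (A.R0,B.R0,B.R1)
|TSO outcomes| = 6

A.R0=1 B.R0=0 B.R1=0
A.R0=1 B.R0=0 B.R1=2
A.R0=1 B.R0=2 B.R1=2
A.R0=2 B.R0=0 B.R1=0
A.R0=2 B.R0=0 B.R1=2
A.R0=2 B.R0=2 B.R1=2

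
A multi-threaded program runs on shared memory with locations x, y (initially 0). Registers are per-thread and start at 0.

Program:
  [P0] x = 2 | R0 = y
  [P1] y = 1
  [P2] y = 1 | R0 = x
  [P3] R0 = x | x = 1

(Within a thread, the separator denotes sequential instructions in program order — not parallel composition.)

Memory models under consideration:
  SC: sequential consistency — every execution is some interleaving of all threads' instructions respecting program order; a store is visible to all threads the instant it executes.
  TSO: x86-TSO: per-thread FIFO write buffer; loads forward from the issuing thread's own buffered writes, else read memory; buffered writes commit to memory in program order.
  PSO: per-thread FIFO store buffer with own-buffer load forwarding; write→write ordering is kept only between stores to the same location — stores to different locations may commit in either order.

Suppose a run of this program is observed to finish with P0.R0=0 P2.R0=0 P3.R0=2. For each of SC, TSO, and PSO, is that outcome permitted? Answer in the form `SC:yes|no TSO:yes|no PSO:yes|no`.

SC:no TSO:yes PSO:yes

outcome vector order: (P0.R0,P2.R0,P3.R0)
SC (10): <0 1 0>, <0 1 2>, <0 2 0>, <0 2 2>, <1 0 0>, <1 0 2>, <1 1 0>, <1 1 2>, <1 2 0>, <1 2 2>
TSO (12): <0 0 0>, <0 0 2>, <0 1 0>, <0 1 2>, <0 2 0>, <0 2 2>, <1 0 0>, <1 0 2>, <1 1 0>, <1 1 2>, <1 2 0>, <1 2 2>
PSO (12): <0 0 0>, <0 0 2>, <0 1 0>, <0 1 2>, <0 2 0>, <0 2 2>, <1 0 0>, <1 0 2>, <1 1 0>, <1 1 2>, <1 2 0>, <1 2 2>
target <0 0 2> ∈ {TSO,PSO}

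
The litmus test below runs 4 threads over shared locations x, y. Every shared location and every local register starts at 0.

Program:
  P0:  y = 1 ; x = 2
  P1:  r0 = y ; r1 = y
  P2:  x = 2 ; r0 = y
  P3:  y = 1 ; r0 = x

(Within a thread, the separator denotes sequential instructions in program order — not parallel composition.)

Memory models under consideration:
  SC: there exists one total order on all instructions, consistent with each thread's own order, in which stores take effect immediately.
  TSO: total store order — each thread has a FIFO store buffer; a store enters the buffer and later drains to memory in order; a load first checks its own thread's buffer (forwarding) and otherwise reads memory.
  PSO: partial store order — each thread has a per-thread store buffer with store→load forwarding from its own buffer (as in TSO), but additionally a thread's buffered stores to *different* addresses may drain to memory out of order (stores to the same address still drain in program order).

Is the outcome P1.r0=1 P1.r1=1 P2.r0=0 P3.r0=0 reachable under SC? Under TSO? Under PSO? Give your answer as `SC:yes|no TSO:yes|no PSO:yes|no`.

outcome vector order: (P1.r0,P1.r1,P2.r0,P3.r0)
SC: 9 outcomes — {0002 0010 0012 0102 0110 0112 1102 1110 1112}
TSO: 12 outcomes — {0000 0002 0010 0012 0100 0102 0110 0112 1100 1102 1110 1112}
PSO: 12 outcomes — {0000 0002 0010 0012 0100 0102 0110 0112 1100 1102 1110 1112}
target 1100 ∈ {TSO,PSO}

SC:no TSO:yes PSO:yes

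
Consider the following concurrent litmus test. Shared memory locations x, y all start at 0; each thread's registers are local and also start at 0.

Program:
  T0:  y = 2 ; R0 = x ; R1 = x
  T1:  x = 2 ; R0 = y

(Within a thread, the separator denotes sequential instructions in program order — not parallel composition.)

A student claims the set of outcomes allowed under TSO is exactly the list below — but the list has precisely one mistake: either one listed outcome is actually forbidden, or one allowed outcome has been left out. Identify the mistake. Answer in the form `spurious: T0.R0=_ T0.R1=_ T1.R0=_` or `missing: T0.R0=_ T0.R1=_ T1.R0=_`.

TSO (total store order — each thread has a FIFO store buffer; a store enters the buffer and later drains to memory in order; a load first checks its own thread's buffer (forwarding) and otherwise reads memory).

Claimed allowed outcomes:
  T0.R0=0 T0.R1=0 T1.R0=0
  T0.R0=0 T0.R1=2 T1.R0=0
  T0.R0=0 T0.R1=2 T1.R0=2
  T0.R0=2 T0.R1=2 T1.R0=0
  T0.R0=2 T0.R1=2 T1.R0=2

outcome vector order: (T0.R0,T0.R1,T1.R0)
TSO: 6 outcomes — {0/0/0 0/0/2 0/2/0 0/2/2 2/2/0 2/2/2}
TSO∖claimed = {0/0/2}

missing: T0.R0=0 T0.R1=0 T1.R0=2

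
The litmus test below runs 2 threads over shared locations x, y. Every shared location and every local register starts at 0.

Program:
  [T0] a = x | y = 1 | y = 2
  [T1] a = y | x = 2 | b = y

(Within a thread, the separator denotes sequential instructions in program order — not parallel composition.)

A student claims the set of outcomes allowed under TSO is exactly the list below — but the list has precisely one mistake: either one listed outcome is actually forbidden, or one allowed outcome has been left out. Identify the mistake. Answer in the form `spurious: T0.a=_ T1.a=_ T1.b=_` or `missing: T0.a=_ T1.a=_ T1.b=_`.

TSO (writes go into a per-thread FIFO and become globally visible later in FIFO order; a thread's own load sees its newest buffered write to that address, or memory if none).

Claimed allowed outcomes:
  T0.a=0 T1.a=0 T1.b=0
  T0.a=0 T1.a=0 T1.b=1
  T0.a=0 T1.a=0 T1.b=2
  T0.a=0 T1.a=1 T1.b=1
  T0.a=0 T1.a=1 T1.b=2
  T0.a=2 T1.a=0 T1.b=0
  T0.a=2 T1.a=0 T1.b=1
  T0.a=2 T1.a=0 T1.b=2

missing: T0.a=0 T1.a=2 T1.b=2

outcome vector order: (T0.a,T1.a,T1.b)
TSO (9): 000; 001; 002; 011; 012; 022; 200; 201; 202
TSO∖claimed = {022}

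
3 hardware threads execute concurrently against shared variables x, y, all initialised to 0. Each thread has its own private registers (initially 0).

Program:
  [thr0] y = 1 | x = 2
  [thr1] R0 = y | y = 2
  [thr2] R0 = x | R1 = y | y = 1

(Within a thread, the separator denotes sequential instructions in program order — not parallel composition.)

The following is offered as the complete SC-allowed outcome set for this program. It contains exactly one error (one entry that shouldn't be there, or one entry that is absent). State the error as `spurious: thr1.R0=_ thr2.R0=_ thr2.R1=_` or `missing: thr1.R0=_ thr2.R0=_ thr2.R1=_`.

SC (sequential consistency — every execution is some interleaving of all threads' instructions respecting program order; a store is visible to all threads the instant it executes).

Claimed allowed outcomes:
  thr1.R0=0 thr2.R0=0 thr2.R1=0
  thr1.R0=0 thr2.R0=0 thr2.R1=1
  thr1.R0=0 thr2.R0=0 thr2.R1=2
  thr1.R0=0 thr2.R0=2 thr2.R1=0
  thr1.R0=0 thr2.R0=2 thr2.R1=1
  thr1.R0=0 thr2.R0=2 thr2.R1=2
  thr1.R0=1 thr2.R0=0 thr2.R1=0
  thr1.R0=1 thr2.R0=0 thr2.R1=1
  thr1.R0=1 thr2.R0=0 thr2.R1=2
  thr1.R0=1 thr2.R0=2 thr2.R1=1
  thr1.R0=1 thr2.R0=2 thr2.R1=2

spurious: thr1.R0=0 thr2.R0=2 thr2.R1=0

outcome vector order: (thr1.R0,thr2.R0,thr2.R1)
SC: 10 outcomes — {<0 0 0> <0 0 1> <0 0 2> <0 2 1> <0 2 2> <1 0 0> <1 0 1> <1 0 2> <1 2 1> <1 2 2>}
claimed∖SC = {<0 2 0>}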